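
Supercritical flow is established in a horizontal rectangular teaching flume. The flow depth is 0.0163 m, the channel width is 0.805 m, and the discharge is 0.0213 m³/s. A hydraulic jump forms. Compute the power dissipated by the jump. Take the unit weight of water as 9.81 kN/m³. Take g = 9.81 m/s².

q = Q/b = 0.0213/0.805 = 0.0265 m²/s; V₁ = q/y₁ = 1.62 m/s. Fr₁ = V₁/√(g·y₁) = 4.06.
By Bélanger, y₂/y₁ = ½[√(1 + 8Fr₁²) − 1] = ½[√132.8 − 1] = 5.26.
y₂ = 5.26 × 0.0163 = 0.0858 m.
Head loss: ΔE = (y₂ − y₁)³/(4y₁y₂) = (0.0858 − 0.0163)³/(4×0.0163×0.0858) = 0.000335/0.00559 = 0.0600 m.
P = γ·Q·ΔE = 9.81 × 0.0213 × 0.0600 = 0.0125 kW.

P = 0.0125 kW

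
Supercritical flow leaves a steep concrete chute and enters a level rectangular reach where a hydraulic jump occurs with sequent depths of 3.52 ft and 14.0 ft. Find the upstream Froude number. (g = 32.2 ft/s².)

Fr₁ = 3.15

For a rectangular channel the momentum equation gives q² = ½·g·y₁·y₂·(y₁ + y₂) = ½×32.2×3.52×14.0×17.5 = 13901.
q = √13901 = 118 ft²/s.
V₁ = q/y₁ = 33.5 ft/s; Fr₁ = V₁/√(g·y₁) = 3.15.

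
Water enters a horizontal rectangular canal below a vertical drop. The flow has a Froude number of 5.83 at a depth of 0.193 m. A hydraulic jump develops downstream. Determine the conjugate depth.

Fr₁ = 5.83 (given).
From the momentum equation for a rectangular channel, y₂/y₁ = ½[√(1 + 8Fr₁²) − 1] = ½[√272.9 − 1] = 7.76.
y₂ = 7.76 × 0.193 = 1.50 m.

y₂ = 1.50 m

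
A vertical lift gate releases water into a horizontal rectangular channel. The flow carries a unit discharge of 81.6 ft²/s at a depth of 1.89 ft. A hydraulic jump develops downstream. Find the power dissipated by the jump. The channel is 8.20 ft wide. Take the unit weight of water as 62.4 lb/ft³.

P = 1247 hp

V₁ = q/y₁ = 81.6/1.89 = 43.2 ft/s. Fr₁ = V₁/√(g·y₁) = 43.2/√(32.2×1.89) = 5.53.
Sequent-depth ratio: y₂/y₁ = ½[√(1 + 8Fr₁²) − 1] = ½[√246.0 − 1] = 7.34.
y₂ = 7.34 × 1.89 = 13.9 ft.
Head loss: ΔE = (y₂ − y₁)³/(4y₁y₂) = (13.9 − 1.89)³/(4×1.89×13.9) = 1723/105 = 16.4 ft.
Q = q·b = 81.6 × 8.20 = 669 cfs. P = γ·Q·ΔE/550 = 62.4 × 669 × 16.4 / 550 = 1247 hp.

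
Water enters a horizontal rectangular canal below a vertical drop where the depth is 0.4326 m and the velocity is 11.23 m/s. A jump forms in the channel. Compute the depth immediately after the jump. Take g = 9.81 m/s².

Fr₁ = V₁/√(g·y₁) = 11.23/√(9.81×0.4326) = 5.451.
Bélanger equation: y₂/y₁ = ½[√(1 + 8Fr₁²) − 1] = ½[√238.74 − 1] = 7.226.
y₂ = 7.226 × 0.4326 = 3.126 m.

y₂ = 3.126 m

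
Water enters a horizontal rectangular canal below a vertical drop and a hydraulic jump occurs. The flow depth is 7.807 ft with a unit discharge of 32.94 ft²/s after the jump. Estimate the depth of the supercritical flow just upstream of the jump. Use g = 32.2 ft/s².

y₁ = 0.9822 ft

V₂ = q/y₂ = 32.94/7.807 = 4.219 ft/s; Fr₂ = V₂/√(g·y₂) = 0.2661.
Since the conjugate-depth ratio holds either way, y₁/y₂ = ½[√(1 + 8Fr₂²) − 1] = ½[√1.5665 − 1] = 0.1258.
y₁ = 0.1258 × 7.807 = 0.9822 ft.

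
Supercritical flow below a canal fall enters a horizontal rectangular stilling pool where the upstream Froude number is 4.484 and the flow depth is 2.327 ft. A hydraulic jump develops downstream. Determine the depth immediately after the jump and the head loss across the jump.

Fr₁ = 4.484 (given).
Sequent-depth ratio: y₂/y₁ = ½[√(1 + 8Fr₁²) − 1] = ½[√161.85 − 1] = 5.861.
y₂ = 5.861 × 2.327 = 13.64 ft.
V₁ = Fr₁·√(g·y₁) = 4.484×√(32.2×2.327) = 38.81 ft/s; q = V₁·y₁ = 90.32 ft²/s. V₂ = q/y₂ = 90.32/13.64 = 6.622 ft/s. E₁ = y₁ + V₁²/2g = 25.72 ft; E₂ = y₂ + V₂²/2g = 14.32 ft. ΔE = E₁ − E₂ = 11.40 ft.

y₂ = 13.64 ft; ΔE = 11.40 ft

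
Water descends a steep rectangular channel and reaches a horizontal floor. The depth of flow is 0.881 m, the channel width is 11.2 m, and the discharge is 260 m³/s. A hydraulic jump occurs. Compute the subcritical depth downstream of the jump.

y₂ = 10.7 m

q = Q/b = 260/11.2 = 23.2 m²/s; V₁ = q/y₁ = 26.3 m/s. Fr₁ = V₁/√(g·y₁) = 8.96.
By Bélanger, y₂/y₁ = ½[√(1 + 8Fr₁²) − 1] = ½[√643.7 − 1] = 12.2.
y₂ = 12.2 × 0.881 = 10.7 m.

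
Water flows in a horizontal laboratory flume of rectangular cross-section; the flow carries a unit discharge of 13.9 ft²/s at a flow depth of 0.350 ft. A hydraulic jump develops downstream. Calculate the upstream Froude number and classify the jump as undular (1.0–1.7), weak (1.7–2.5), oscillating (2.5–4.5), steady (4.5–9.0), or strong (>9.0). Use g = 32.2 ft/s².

Fr₁ = 11.8; strong jump

V₁ = q/y₁ = 13.9/0.350 = 39.7 ft/s. Fr₁ = V₁/√(g·y₁) = 39.7/√(32.2×0.350) = 11.8.
Fr₁ = 11.8 lies in the strong range.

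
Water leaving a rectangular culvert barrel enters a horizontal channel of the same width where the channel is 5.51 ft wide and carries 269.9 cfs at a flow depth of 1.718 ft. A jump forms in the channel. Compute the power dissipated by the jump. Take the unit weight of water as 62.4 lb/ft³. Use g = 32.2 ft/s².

P = 163.2 hp

q = Q/b = 269.9/5.51 = 48.98 ft²/s; V₁ = q/y₁ = 28.51 ft/s. Fr₁ = V₁/√(g·y₁) = 3.833.
By Bélanger, y₂/y₁ = ½[√(1 + 8Fr₁²) − 1] = ½[√118.56 − 1] = 4.944.
y₂ = 4.944 × 1.718 = 8.494 ft.
Head loss: ΔE = (y₂ − y₁)³/(4y₁y₂) = (8.494 − 1.718)³/(4×1.718×8.494) = 311.2/58.37 = 5.331 ft.
P = γ·Q·ΔE/550 = 62.4 × 269.9 × 5.331 / 550 = 163.2 hp.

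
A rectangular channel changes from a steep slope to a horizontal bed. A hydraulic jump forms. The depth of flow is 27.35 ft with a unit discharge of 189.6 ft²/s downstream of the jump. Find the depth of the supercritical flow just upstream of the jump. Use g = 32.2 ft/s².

V₂ = q/y₂ = 189.6/27.35 = 6.932 ft/s; Fr₂ = V₂/√(g·y₂) = 0.2336.
The Bélanger relation is symmetric: y₁/y₂ = ½[√(1 + 8Fr₂²) − 1] = ½[√1.4366 − 1] = 0.09928.
y₁ = 0.09928 × 27.35 = 2.715 ft.

y₁ = 2.715 ft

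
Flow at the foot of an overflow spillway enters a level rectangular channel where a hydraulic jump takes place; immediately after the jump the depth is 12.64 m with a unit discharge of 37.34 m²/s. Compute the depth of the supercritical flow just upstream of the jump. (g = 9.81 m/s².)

y₁ = 1.581 m

V₂ = q/y₂ = 37.34/12.64 = 2.954 m/s; Fr₂ = V₂/√(g·y₂) = 0.2653.
Since the conjugate-depth ratio holds either way, y₁/y₂ = ½[√(1 + 8Fr₂²) − 1] = ½[√1.5630 − 1] = 0.1251.
y₁ = 0.1251 × 12.64 = 1.581 m.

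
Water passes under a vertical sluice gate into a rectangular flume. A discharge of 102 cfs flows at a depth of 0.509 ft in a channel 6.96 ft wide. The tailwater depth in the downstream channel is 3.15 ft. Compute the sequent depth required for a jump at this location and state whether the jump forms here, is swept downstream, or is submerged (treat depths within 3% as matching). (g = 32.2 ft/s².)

q = Q/b = 102/6.96 = 14.7 ft²/s; V₁ = q/y₁ = 28.8 ft/s. Fr₁ = V₁/√(g·y₁) = 7.11.
By Bélanger, y₂/y₁ = ½[√(1 + 8Fr₁²) − 1] = ½[√405.6 − 1] = 9.57.
y₂ = 9.57 × 0.509 = 4.87 ft.
Tailwater y_tw = 3.15 ft: y_tw < y₂, so the jump is swept downstream.

y₂ = 4.87 ft; the jump is swept downstream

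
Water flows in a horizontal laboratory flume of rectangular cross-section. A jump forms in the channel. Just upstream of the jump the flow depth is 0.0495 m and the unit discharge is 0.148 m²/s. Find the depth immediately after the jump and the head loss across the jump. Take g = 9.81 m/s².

V₁ = q/y₁ = 0.148/0.0495 = 2.99 m/s. Fr₁ = V₁/√(g·y₁) = 2.99/√(9.81×0.0495) = 4.29.
From the momentum equation for a rectangular channel, y₂/y₁ = ½[√(1 + 8Fr₁²) − 1] = ½[√148.3 − 1] = 5.59.
y₂ = 5.59 × 0.0495 = 0.277 m.
V₂ = q/y₂ = 0.148/0.277 = 0.535 m/s. E₁ = y₁ + V₁²/2g = 0.505 m; E₂ = y₂ + V₂²/2g = 0.291 m. ΔE = E₁ − E₂ = 0.214 m.

y₂ = 0.277 m; ΔE = 0.214 m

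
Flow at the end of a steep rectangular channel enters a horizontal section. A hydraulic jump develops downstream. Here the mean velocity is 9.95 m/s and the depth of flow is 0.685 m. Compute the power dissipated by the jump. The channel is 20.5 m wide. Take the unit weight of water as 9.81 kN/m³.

P = 2924 kW

Fr₁ = V₁/√(g·y₁) = 9.95/√(9.81×0.685) = 3.84.
Bélanger equation: y₂/y₁ = ½[√(1 + 8Fr₁²) − 1] = ½[√118.9 − 1] = 4.95.
y₂ = 4.95 × 0.685 = 3.39 m.
q = V₁·y₁ = 9.95 × 0.685 = 6.82 m²/s. V₂ = q/y₂ = 6.82/3.39 = 2.01 m/s. E₁ = y₁ + V₁²/2g = 5.73 m; E₂ = y₂ + V₂²/2g = 3.60 m. ΔE = E₁ − E₂ = 2.13 m.
Q = q·b = 6.82 × 20.5 = 140 m³/s. P = γ·Q·ΔE = 9.81 × 140 × 2.13 = 2924 kW.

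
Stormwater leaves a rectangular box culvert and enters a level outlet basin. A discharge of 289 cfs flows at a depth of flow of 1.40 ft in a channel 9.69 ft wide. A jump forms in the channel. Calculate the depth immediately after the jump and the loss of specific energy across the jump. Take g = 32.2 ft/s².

q = Q/b = 289/9.69 = 29.8 ft²/s; V₁ = q/y₁ = 21.3 ft/s. Fr₁ = V₁/√(g·y₁) = 3.17.
By Bélanger, y₂/y₁ = ½[√(1 + 8Fr₁²) − 1] = ½[√81.54 − 1] = 4.01.
y₂ = 4.01 × 1.40 = 5.62 ft.
V₂ = q/y₂ = 29.8/5.62 = 5.31 ft/s. E₁ = y₁ + V₁²/2g = 8.45 ft; E₂ = y₂ + V₂²/2g = 6.06 ft. ΔE = E₁ − E₂ = 2.39 ft.

y₂ = 5.62 ft; ΔE = 2.39 ft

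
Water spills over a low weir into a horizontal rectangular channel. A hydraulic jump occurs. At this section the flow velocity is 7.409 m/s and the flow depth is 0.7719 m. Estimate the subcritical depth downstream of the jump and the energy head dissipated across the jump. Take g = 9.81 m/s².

Fr₁ = V₁/√(g·y₁) = 7.409/√(9.81×0.7719) = 2.692.
Sequent-depth ratio: y₂/y₁ = ½[√(1 + 8Fr₁²) − 1] = ½[√58.993 − 1] = 3.340.
y₂ = 3.340 × 0.7719 = 2.578 m.
Head loss: ΔE = (y₂ − y₁)³/(4y₁y₂) = (2.578 − 0.7719)³/(4×0.7719×2.578) = 5.896/7.961 = 0.7406 m.

y₂ = 2.578 m; ΔE = 0.7406 m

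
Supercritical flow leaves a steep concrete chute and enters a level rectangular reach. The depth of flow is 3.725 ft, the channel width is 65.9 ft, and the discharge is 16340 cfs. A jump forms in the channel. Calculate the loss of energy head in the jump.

ΔE = 41.27 ft

q = Q/b = 16340/65.9 = 248.0 ft²/s; V₁ = q/y₁ = 66.56 ft/s. Fr₁ = V₁/√(g·y₁) = 6.078.
Conjugate-depth relation: y₂/y₁ = ½[√(1 + 8Fr₁²) − 1] = ½[√296.52 − 1] = 8.110.
y₂ = 8.110 × 3.725 = 30.21 ft.
Head loss: ΔE = (y₂ − y₁)³/(4y₁y₂) = (30.21 − 3.725)³/(4×3.725×30.21) = 18577/450.1 = 41.27 ft.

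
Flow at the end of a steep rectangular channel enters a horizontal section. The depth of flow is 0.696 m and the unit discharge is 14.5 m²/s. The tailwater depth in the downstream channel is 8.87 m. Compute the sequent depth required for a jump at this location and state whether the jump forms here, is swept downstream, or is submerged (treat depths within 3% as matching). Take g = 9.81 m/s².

V₁ = q/y₁ = 14.5/0.696 = 20.8 m/s. Fr₁ = V₁/√(g·y₁) = 20.8/√(9.81×0.696) = 7.97.
Bélanger equation: y₂/y₁ = ½[√(1 + 8Fr₁²) − 1] = ½[√509.5 − 1] = 10.8.
y₂ = 10.8 × 0.696 = 7.51 m.
Tailwater y_tw = 8.87 m: y_tw > y₂, so the jump is submerged.

y₂ = 7.51 m; the jump is submerged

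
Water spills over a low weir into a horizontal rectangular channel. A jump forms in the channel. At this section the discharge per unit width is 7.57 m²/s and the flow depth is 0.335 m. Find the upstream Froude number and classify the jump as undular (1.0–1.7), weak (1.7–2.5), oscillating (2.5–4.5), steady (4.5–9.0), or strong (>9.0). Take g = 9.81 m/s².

Fr₁ = 12.5; strong jump

V₁ = q/y₁ = 7.57/0.335 = 22.6 m/s. Fr₁ = V₁/√(g·y₁) = 22.6/√(9.81×0.335) = 12.5.
Fr₁ = 12.5 lies in the strong range.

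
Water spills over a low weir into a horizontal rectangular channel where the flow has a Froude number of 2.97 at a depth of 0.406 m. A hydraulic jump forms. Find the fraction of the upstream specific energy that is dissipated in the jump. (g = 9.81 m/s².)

ΔE/E₁ = 0.252 (25.2%)

Fr₁ = 2.97 (given).
Conjugate-depth relation: y₂/y₁ = ½[√(1 + 8Fr₁²) − 1] = ½[√71.57 − 1] = 3.73.
y₂ = 3.73 × 0.406 = 1.51 m.
E₁ = y₁(1 + Fr₁²/2) = 0.406×(1 + 2.97²/2) = 2.20 m. ΔE = (y₂ − y₁)³/(4y₁y₂) = 0.554 m. ΔE/E₁ = 0.554/2.20 = 0.252.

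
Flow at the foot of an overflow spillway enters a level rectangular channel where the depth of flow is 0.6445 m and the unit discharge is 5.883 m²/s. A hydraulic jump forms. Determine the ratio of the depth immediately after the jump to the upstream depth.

y₂/y₁ = 4.658

V₁ = q/y₁ = 5.883/0.6445 = 9.128 m/s. Fr₁ = V₁/√(g·y₁) = 9.128/√(9.81×0.6445) = 3.630.
Conjugate-depth relation: y₂/y₁ = ½[√(1 + 8Fr₁²) − 1] = ½[√106.43 − 1] = 4.658.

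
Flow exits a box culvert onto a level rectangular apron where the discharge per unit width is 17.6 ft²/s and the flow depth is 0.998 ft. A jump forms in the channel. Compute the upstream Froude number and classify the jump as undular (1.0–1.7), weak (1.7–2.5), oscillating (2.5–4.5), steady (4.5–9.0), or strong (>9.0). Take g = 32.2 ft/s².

V₁ = q/y₁ = 17.6/0.998 = 17.6 ft/s. Fr₁ = V₁/√(g·y₁) = 17.6/√(32.2×0.998) = 3.11.
Fr₁ = 3.11 lies in the oscillating range.

Fr₁ = 3.11; oscillating jump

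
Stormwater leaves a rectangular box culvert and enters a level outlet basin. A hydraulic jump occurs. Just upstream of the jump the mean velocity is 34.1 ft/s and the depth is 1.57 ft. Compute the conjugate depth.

y₂ = 9.89 ft

Fr₁ = V₁/√(g·y₁) = 34.1/√(32.2×1.57) = 4.80.
From the momentum equation for a rectangular channel, y₂/y₁ = ½[√(1 + 8Fr₁²) − 1] = ½[√185.0 − 1] = 6.30.
y₂ = 6.30 × 1.57 = 9.89 ft.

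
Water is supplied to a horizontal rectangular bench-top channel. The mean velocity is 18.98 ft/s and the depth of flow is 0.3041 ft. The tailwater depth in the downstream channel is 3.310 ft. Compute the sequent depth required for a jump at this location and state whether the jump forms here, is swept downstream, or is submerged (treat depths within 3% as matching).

y₂ = 2.461 ft; the jump is submerged

Fr₁ = V₁/√(g·y₁) = 18.98/√(32.2×0.3041) = 6.065.
Conjugate-depth relation: y₂/y₁ = ½[√(1 + 8Fr₁²) − 1] = ½[√295.31 − 1] = 8.092.
y₂ = 8.092 × 0.3041 = 2.461 ft.
Tailwater y_tw = 3.310 ft: y_tw > y₂, so the jump is submerged.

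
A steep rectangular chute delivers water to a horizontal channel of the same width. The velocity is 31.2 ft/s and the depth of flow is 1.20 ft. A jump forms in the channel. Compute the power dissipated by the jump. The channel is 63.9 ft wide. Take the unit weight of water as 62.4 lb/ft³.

P = 2180 hp

Fr₁ = V₁/√(g·y₁) = 31.2/√(32.2×1.20) = 5.02.
Sequent-depth ratio: y₂/y₁ = ½[√(1 + 8Fr₁²) − 1] = ½[√202.5 − 1] = 6.62.
y₂ = 6.62 × 1.20 = 7.94 ft.
Head loss: ΔE = (y₂ − y₁)³/(4y₁y₂) = (7.94 − 1.20)³/(4×1.20×7.94) = 306/38.1 = 8.03 ft.
q = V₁·y₁ = 31.2 × 1.20 = 37.4 ft²/s. Q = q·b = 37.4 × 63.9 = 2392 cfs. P = γ·Q·ΔE/550 = 62.4 × 2392 × 8.03 / 550 = 2180 hp.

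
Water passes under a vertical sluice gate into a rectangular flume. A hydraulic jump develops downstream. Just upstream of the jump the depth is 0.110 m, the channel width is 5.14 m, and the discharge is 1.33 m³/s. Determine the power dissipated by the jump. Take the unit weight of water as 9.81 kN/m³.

q = Q/b = 1.33/5.14 = 0.259 m²/s; V₁ = q/y₁ = 2.35 m/s. Fr₁ = V₁/√(g·y₁) = 2.26.
Sequent-depth ratio: y₂/y₁ = ½[√(1 + 8Fr₁²) − 1] = ½[√42.02 − 1] = 2.74.
y₂ = 2.74 × 0.110 = 0.302 m.
V₂ = q/y₂ = 0.259/0.302 = 0.858 m/s. E₁ = y₁ + V₁²/2g = 0.392 m; E₂ = y₂ + V₂²/2g = 0.339 m. ΔE = E₁ − E₂ = 0.0530 m.
P = γ·Q·ΔE = 9.81 × 1.33 × 0.0530 = 0.691 kW.

P = 0.691 kW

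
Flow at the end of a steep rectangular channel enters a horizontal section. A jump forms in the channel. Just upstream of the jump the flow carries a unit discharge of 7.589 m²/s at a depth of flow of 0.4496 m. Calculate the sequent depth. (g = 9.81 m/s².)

y₂ = 4.891 m

V₁ = q/y₁ = 7.589/0.4496 = 16.88 m/s. Fr₁ = V₁/√(g·y₁) = 16.88/√(9.81×0.4496) = 8.037.
Sequent-depth ratio: y₂/y₁ = ½[√(1 + 8Fr₁²) − 1] = ½[√517.79 − 1] = 10.88.
y₂ = 10.88 × 0.4496 = 4.891 m.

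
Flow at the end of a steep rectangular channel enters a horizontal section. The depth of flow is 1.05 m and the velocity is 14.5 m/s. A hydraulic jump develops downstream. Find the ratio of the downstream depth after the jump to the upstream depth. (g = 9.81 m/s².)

Fr₁ = V₁/√(g·y₁) = 14.5/√(9.81×1.05) = 4.52.
Bélanger equation: y₂/y₁ = ½[√(1 + 8Fr₁²) − 1] = ½[√164.3 − 1] = 5.91.

y₂/y₁ = 5.91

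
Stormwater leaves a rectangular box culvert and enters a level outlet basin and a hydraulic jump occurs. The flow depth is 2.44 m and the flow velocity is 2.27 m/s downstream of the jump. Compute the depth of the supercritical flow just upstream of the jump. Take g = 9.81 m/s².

y₁ = 0.793 m

Fr₂ = V₂/√(g·y₂) = 2.27/√(9.81×2.44) = 0.464.
Since the conjugate-depth ratio holds either way, y₁/y₂ = ½[√(1 + 8Fr₂²) − 1] = ½[√2.722 − 1] = 0.325.
y₁ = 0.325 × 2.44 = 0.793 m.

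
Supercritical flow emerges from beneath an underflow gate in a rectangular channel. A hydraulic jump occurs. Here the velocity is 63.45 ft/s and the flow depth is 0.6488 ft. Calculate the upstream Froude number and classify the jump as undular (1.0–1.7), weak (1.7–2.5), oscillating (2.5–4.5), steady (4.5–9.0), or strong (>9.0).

Fr₁ = 13.88; strong jump

Fr₁ = V₁/√(g·y₁) = 63.45/√(32.2×0.6488) = 13.88.
Fr₁ = 13.88 lies in the strong range.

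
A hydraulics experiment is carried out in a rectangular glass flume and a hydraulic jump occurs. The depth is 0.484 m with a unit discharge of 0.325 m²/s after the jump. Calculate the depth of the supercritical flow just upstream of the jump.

V₂ = q/y₂ = 0.325/0.484 = 0.671 m/s; Fr₂ = V₂/√(g·y₂) = 0.308.
Applying the sequent-depth relation in reverse, y₁/y₂ = ½[√(1 + 8Fr₂²) − 1] = ½[√1.760 − 1] = 0.163.
y₁ = 0.163 × 0.484 = 0.0790 m.

y₁ = 0.0790 m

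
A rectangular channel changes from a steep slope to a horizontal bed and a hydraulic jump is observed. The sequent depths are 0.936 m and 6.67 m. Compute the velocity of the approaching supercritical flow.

For a rectangular channel the momentum equation gives q² = ½·g·y₁·y₂·(y₁ + y₂) = ½×9.81×0.936×6.67×7.61 = 233.
q = √233 = 15.3 m²/s.
V₁ = q/y₁ = 15.3/0.936 = 16.3 m/s.

V₁ = 16.3 m/s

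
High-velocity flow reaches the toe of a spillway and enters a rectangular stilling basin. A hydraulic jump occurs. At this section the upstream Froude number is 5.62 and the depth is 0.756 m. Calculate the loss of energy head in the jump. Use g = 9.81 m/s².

ΔE = 6.84 m

Fr₁ = 5.62 (given).
Sequent-depth ratio: y₂/y₁ = ½[√(1 + 8Fr₁²) − 1] = ½[√253.7 − 1] = 7.46.
y₂ = 7.46 × 0.756 = 5.64 m.
Head loss: ΔE = (y₂ − y₁)³/(4y₁y₂) = (5.64 − 0.756)³/(4×0.756×5.64) = 117/17.1 = 6.84 m.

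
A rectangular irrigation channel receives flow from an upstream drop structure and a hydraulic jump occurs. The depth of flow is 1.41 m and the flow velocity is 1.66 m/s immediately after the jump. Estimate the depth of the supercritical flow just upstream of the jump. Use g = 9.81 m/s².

Fr₂ = V₂/√(g·y₂) = 1.66/√(9.81×1.41) = 0.446.
Since the conjugate-depth ratio holds either way, y₁/y₂ = ½[√(1 + 8Fr₂²) − 1] = ½[√2.594 − 1] = 0.305.
y₁ = 0.305 × 1.41 = 0.430 m.

y₁ = 0.430 m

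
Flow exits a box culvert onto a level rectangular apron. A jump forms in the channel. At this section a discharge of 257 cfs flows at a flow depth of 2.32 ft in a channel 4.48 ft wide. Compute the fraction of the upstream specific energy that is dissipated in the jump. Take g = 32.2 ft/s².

ΔE/E₁ = 0.235 (23.5%)

q = Q/b = 257/4.48 = 57.4 ft²/s; V₁ = q/y₁ = 24.7 ft/s. Fr₁ = V₁/√(g·y₁) = 2.86.
From the momentum equation for a rectangular channel, y₂/y₁ = ½[√(1 + 8Fr₁²) − 1] = ½[√66.48 − 1] = 3.58.
y₂ = 3.58 × 2.32 = 8.30 ft.
E₁ = y₁ + V₁²/2g = 11.8 ft. ΔE = (y₂ − y₁)³/(4y₁y₂) = 2.77 ft. ΔE/E₁ = 2.77/11.8 = 0.235.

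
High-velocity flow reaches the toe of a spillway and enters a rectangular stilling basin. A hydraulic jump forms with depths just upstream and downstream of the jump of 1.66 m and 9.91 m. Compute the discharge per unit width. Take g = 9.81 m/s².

q = 30.6 m²/s

For a rectangular channel the momentum equation gives q² = ½·g·y₁·y₂·(y₁ + y₂) = ½×9.81×1.66×9.91×11.6 = 934.
q = √934 = 30.6 m²/s.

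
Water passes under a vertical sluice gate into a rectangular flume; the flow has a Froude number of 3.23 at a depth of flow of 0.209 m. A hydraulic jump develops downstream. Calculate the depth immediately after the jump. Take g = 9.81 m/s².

y₂ = 0.856 m

Fr₁ = 3.23 (given).
From the momentum equation for a rectangular channel, y₂/y₁ = ½[√(1 + 8Fr₁²) − 1] = ½[√84.46 − 1] = 4.10.
y₂ = 4.10 × 0.209 = 0.856 m.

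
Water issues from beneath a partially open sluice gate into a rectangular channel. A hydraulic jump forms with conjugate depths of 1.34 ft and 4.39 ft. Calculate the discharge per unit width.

For a rectangular channel the momentum equation gives q² = ½·g·y₁·y₂·(y₁ + y₂) = ½×32.2×1.34×4.39×5.73 = 543.
q = √543 = 23.3 ft²/s.

q = 23.3 ft²/s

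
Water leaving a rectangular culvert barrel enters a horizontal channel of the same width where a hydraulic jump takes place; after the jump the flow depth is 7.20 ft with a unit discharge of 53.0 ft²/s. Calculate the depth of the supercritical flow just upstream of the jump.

y₁ = 2.50 ft

V₂ = q/y₂ = 53.0/7.20 = 7.36 ft/s; Fr₂ = V₂/√(g·y₂) = 0.483.
Since the conjugate-depth ratio holds either way, y₁/y₂ = ½[√(1 + 8Fr₂²) − 1] = ½[√2.870 − 1] = 0.347.
y₁ = 0.347 × 7.20 = 2.50 ft.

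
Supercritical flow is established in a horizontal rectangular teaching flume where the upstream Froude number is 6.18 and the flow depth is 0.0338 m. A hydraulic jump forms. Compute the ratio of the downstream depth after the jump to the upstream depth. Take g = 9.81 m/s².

Fr₁ = 6.18 (given).
Bélanger equation: y₂/y₁ = ½[√(1 + 8Fr₁²) − 1] = ½[√306.5 − 1] = 8.25.

y₂/y₁ = 8.25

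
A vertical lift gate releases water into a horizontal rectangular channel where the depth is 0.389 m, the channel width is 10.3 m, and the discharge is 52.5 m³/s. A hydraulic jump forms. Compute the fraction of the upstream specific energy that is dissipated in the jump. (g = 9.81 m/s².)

q = Q/b = 52.5/10.3 = 5.10 m²/s; V₁ = q/y₁ = 13.1 m/s. Fr₁ = V₁/√(g·y₁) = 6.71.
From the momentum equation for a rectangular channel, y₂/y₁ = ½[√(1 + 8Fr₁²) − 1] = ½[√360.9 − 1] = 9.00.
y₂ = 9.00 × 0.389 = 3.50 m.
E₁ = y₁ + V₁²/2g = 9.14 m. ΔE = (y₂ − y₁)³/(4y₁y₂) = 5.53 m. ΔE/E₁ = 5.53/9.14 = 0.605.

ΔE/E₁ = 0.605 (60.5%)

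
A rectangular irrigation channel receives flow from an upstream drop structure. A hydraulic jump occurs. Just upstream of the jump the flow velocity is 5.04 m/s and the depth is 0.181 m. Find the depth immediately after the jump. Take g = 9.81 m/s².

Fr₁ = V₁/√(g·y₁) = 5.04/√(9.81×0.181) = 3.78.
Conjugate-depth relation: y₂/y₁ = ½[√(1 + 8Fr₁²) − 1] = ½[√115.4 − 1] = 4.87.
y₂ = 4.87 × 0.181 = 0.882 m.

y₂ = 0.882 m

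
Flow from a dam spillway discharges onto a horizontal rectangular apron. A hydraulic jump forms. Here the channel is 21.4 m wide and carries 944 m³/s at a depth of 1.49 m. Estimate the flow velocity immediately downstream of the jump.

q = Q/b = 944/21.4 = 44.1 m²/s; V₁ = q/y₁ = 29.6 m/s. Fr₁ = V₁/√(g·y₁) = 7.74.
Bélanger equation: y₂/y₁ = ½[√(1 + 8Fr₁²) − 1] = ½[√480.7 − 1] = 10.5.
y₂ = 10.5 × 1.49 = 15.6 m.
V₂ = q/y₂ = 44.1/15.6 = 2.83 m/s.

V₂ = 2.83 m/s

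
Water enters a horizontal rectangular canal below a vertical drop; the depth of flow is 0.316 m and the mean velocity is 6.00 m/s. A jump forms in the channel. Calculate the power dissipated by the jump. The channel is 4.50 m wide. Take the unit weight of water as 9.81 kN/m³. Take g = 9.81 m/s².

Fr₁ = V₁/√(g·y₁) = 6.00/√(9.81×0.316) = 3.41.
From the momentum equation for a rectangular channel, y₂/y₁ = ½[√(1 + 8Fr₁²) − 1] = ½[√93.90 − 1] = 4.35.
y₂ = 4.35 × 0.316 = 1.37 m.
Head loss: ΔE = (y₂ − y₁)³/(4y₁y₂) = (1.37 − 0.316)³/(4×0.316×1.37) = 1.18/1.74 = 0.681 m.
q = V₁·y₁ = 6.00 × 0.316 = 1.90 m²/s. Q = q·b = 1.90 × 4.50 = 8.53 m³/s. P = γ·Q·ΔE = 9.81 × 8.53 × 0.681 = 57.0 kW.

P = 57.0 kW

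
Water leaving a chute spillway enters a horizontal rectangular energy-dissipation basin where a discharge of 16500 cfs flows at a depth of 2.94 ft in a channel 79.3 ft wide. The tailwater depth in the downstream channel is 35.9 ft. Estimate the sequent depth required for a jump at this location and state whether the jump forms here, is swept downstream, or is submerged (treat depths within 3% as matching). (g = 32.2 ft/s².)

q = Q/b = 16500/79.3 = 208 ft²/s; V₁ = q/y₁ = 70.8 ft/s. Fr₁ = V₁/√(g·y₁) = 7.27.
Sequent-depth ratio: y₂/y₁ = ½[√(1 + 8Fr₁²) − 1] = ½[√424.3 − 1] = 9.80.
y₂ = 9.80 × 2.94 = 28.8 ft.
Tailwater y_tw = 35.9 ft: y_tw > y₂, so the jump is submerged.

y₂ = 28.8 ft; the jump is submerged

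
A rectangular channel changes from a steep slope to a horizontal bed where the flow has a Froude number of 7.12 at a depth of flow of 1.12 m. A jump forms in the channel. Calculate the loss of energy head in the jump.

Fr₁ = 7.12 (given).
Conjugate-depth relation: y₂/y₁ = ½[√(1 + 8Fr₁²) − 1] = ½[√406.6 − 1] = 9.58.
y₂ = 9.58 × 1.12 = 10.7 m.
V₁ = Fr₁·√(g·y₁) = 7.12×√(9.81×1.12) = 23.6 m/s; q = V₁·y₁ = 26.4 m²/s. V₂ = q/y₂ = 26.4/10.7 = 2.46 m/s. E₁ = y₁ + V₁²/2g = 29.5 m; E₂ = y₂ + V₂²/2g = 11.0 m. ΔE = E₁ − E₂ = 18.5 m.

ΔE = 18.5 m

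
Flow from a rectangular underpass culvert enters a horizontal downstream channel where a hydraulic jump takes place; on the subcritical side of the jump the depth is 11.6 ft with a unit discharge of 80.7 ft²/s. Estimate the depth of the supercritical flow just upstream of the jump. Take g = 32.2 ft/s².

V₂ = q/y₂ = 80.7/11.6 = 6.96 ft/s; Fr₂ = V₂/√(g·y₂) = 0.360.
From the momentum equation (using Fr₂), y₁/y₂ = ½[√(1 + 8Fr₂²) − 1] = ½[√2.037 − 1] = 0.214.
y₁ = 0.214 × 11.6 = 2.48 ft.

y₁ = 2.48 ft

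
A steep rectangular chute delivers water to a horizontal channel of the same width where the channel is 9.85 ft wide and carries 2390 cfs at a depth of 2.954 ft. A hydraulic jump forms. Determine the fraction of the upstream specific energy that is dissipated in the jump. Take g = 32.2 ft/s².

ΔE/E₁ = 0.679 (67.9%)

q = Q/b = 2390/9.85 = 242.6 ft²/s; V₁ = q/y₁ = 82.14 ft/s. Fr₁ = V₁/√(g·y₁) = 8.422.
Bélanger equation: y₂/y₁ = ½[√(1 + 8Fr₁²) − 1] = ½[√568.45 − 1] = 11.42.
y₂ = 11.42 × 2.954 = 33.74 ft.
E₁ = y₁ + V₁²/2g = 107.7 ft. ΔE = (y₂ − y₁)³/(4y₁y₂) = 73.18 ft. ΔE/E₁ = 73.18/107.7 = 0.679.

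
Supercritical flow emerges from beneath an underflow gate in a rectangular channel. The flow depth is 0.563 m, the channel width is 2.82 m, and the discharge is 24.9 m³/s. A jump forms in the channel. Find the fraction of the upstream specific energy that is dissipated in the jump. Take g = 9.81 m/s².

ΔE/E₁ = 0.603 (60.3%)

q = Q/b = 24.9/2.82 = 8.83 m²/s; V₁ = q/y₁ = 15.7 m/s. Fr₁ = V₁/√(g·y₁) = 6.67.
Conjugate-depth relation: y₂/y₁ = ½[√(1 + 8Fr₁²) − 1] = ½[√357.3 − 1] = 8.95.
y₂ = 8.95 × 0.563 = 5.04 m.
E₁ = y₁ + V₁²/2g = 13.1 m. ΔE = (y₂ − y₁)³/(4y₁y₂) = 7.90 m. ΔE/E₁ = 7.90/13.1 = 0.603.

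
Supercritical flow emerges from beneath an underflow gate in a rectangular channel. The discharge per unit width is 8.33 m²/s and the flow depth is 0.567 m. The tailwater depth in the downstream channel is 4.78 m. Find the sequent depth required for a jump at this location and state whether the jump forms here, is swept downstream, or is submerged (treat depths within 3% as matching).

V₁ = q/y₁ = 8.33/0.567 = 14.7 m/s. Fr₁ = V₁/√(g·y₁) = 14.7/√(9.81×0.567) = 6.23.
By Bélanger, y₂/y₁ = ½[√(1 + 8Fr₁²) − 1] = ½[√311.4 − 1] = 8.32.
y₂ = 8.32 × 0.567 = 4.72 m.
Tailwater y_tw = 4.78 m: y_tw ≈ y₂, so the jump forms here.

y₂ = 4.72 m; the jump forms here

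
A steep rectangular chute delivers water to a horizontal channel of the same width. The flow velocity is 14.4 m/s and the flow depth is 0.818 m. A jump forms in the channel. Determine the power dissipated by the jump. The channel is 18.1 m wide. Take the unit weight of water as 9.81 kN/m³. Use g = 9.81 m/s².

P = 11851 kW

Fr₁ = V₁/√(g·y₁) = 14.4/√(9.81×0.818) = 5.08.
Conjugate-depth relation: y₂/y₁ = ½[√(1 + 8Fr₁²) − 1] = ½[√207.7 − 1] = 6.71.
y₂ = 6.71 × 0.818 = 5.49 m.
q = V₁·y₁ = 14.4 × 0.818 = 11.8 m²/s. V₂ = q/y₂ = 11.8/5.49 = 2.15 m/s. E₁ = y₁ + V₁²/2g = 11.4 m; E₂ = y₂ + V₂²/2g = 5.72 m. ΔE = E₁ − E₂ = 5.67 m.
Q = q·b = 11.8 × 18.1 = 213 m³/s. P = γ·Q·ΔE = 9.81 × 213 × 5.67 = 11851 kW.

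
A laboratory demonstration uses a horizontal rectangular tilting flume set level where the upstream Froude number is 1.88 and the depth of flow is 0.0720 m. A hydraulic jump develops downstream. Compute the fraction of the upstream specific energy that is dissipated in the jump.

Fr₁ = 1.88 (given).
Conjugate-depth relation: y₂/y₁ = ½[√(1 + 8Fr₁²) − 1] = ½[√29.28 − 1] = 2.21.
y₂ = 2.21 × 0.0720 = 0.159 m.
E₁ = y₁(1 + Fr₁²/2) = 0.0720×(1 + 1.88²/2) = 0.199 m. ΔE = (y₂ − y₁)³/(4y₁y₂) = 0.0143 m. ΔE/E₁ = 0.0143/0.199 = 0.0717.

ΔE/E₁ = 0.0717 (7.17%)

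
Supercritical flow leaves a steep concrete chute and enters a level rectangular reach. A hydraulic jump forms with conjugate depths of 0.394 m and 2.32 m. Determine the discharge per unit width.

For a rectangular channel the momentum equation gives q² = ½·g·y₁·y₂·(y₁ + y₂) = ½×9.81×0.394×2.32×2.71 = 12.2.
q = √12.2 = 3.49 m²/s.

q = 3.49 m²/s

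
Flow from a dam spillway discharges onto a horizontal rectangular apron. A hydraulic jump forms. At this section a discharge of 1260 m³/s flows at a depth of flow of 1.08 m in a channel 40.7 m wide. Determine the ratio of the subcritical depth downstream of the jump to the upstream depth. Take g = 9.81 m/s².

y₂/y₁ = 12.0

q = Q/b = 1260/40.7 = 31.0 m²/s; V₁ = q/y₁ = 28.7 m/s. Fr₁ = V₁/√(g·y₁) = 8.81.
Conjugate-depth relation: y₂/y₁ = ½[√(1 + 8Fr₁²) − 1] = ½[√621.4 − 1] = 12.0.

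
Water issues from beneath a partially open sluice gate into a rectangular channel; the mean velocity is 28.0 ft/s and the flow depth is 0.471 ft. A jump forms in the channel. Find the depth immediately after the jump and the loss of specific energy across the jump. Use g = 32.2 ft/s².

y₂ = 4.56 ft; ΔE = 7.96 ft

Fr₁ = V₁/√(g·y₁) = 28.0/√(32.2×0.471) = 7.19.
Bélanger equation: y₂/y₁ = ½[√(1 + 8Fr₁²) − 1] = ½[√414.6 − 1] = 9.68.
y₂ = 9.68 × 0.471 = 4.56 ft.
Head loss: ΔE = (y₂ − y₁)³/(4y₁y₂) = (4.56 − 0.471)³/(4×0.471×4.56) = 68.3/8.59 = 7.96 ft.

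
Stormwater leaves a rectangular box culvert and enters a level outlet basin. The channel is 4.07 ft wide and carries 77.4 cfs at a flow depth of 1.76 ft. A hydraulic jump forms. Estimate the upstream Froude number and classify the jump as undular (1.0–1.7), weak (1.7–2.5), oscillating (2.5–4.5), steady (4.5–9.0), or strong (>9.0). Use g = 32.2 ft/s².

q = Q/b = 77.4/4.07 = 19.0 ft²/s; V₁ = q/y₁ = 10.8 ft/s. Fr₁ = V₁/√(g·y₁) = 1.44.
Fr₁ = 1.44 lies in the undular range.

Fr₁ = 1.44; undular jump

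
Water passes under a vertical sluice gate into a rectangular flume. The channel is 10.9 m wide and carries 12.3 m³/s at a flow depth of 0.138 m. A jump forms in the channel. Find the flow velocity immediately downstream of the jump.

V₂ = 0.865 m/s

q = Q/b = 12.3/10.9 = 1.13 m²/s; V₁ = q/y₁ = 8.18 m/s. Fr₁ = V₁/√(g·y₁) = 7.03.
Bélanger equation: y₂/y₁ = ½[√(1 + 8Fr₁²) − 1] = ½[√396.1 − 1] = 9.45.
y₂ = 9.45 × 0.138 = 1.30 m.
V₂ = q/y₂ = 1.13/1.30 = 0.865 m/s.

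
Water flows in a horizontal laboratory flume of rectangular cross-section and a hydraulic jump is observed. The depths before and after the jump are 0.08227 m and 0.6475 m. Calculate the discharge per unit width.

q = 0.4367 m²/s

For a rectangular channel the momentum equation gives q² = ½·g·y₁·y₂·(y₁ + y₂) = ½×9.81×0.08227×0.6475×0.7298 = 0.1907.
q = √0.1907 = 0.4367 m²/s.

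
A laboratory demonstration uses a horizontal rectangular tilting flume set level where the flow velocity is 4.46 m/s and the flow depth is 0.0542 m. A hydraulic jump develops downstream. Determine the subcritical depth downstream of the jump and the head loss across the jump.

y₂ = 0.443 m; ΔE = 0.610 m

Fr₁ = V₁/√(g·y₁) = 4.46/√(9.81×0.0542) = 6.12.
Sequent-depth ratio: y₂/y₁ = ½[√(1 + 8Fr₁²) − 1] = ½[√300.3 − 1] = 8.16.
y₂ = 8.16 × 0.0542 = 0.443 m.
q = V₁·y₁ = 4.46 × 0.0542 = 0.242 m²/s. V₂ = q/y₂ = 0.242/0.443 = 0.546 m/s. E₁ = y₁ + V₁²/2g = 1.07 m; E₂ = y₂ + V₂²/2g = 0.458 m. ΔE = E₁ − E₂ = 0.610 m.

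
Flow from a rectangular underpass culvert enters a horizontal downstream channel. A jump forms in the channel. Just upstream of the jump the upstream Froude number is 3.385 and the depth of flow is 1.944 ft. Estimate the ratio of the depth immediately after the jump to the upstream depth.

Fr₁ = 3.385 (given).
Sequent-depth ratio: y₂/y₁ = ½[√(1 + 8Fr₁²) − 1] = ½[√92.666 − 1] = 4.313.

y₂/y₁ = 4.313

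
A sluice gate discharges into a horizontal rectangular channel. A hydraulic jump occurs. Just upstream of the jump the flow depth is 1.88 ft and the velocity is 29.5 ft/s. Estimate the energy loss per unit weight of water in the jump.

Fr₁ = V₁/√(g·y₁) = 29.5/√(32.2×1.88) = 3.79.
Bélanger equation: y₂/y₁ = ½[√(1 + 8Fr₁²) − 1] = ½[√116.0 − 1] = 4.89.
y₂ = 4.89 × 1.88 = 9.18 ft.
q = V₁·y₁ = 29.5 × 1.88 = 55.5 ft²/s. V₂ = q/y₂ = 55.5/9.18 = 6.04 ft/s. E₁ = y₁ + V₁²/2g = 15.4 ft; E₂ = y₂ + V₂²/2g = 9.75 ft. ΔE = E₁ − E₂ = 5.64 ft.

ΔE = 5.64 ft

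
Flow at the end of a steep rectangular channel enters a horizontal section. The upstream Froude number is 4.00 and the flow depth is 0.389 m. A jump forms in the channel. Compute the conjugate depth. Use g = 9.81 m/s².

Fr₁ = 4.00 (given).
Bélanger equation: y₂/y₁ = ½[√(1 + 8Fr₁²) − 1] = ½[√129.0 − 1] = 5.18.
y₂ = 5.18 × 0.389 = 2.01 m.

y₂ = 2.01 m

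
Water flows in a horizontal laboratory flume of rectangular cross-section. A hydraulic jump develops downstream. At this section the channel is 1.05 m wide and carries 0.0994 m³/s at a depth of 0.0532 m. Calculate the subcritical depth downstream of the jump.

y₂ = 0.161 m

q = Q/b = 0.0994/1.05 = 0.0947 m²/s; V₁ = q/y₁ = 1.78 m/s. Fr₁ = V₁/√(g·y₁) = 2.46.
From the momentum equation for a rectangular channel, y₂/y₁ = ½[√(1 + 8Fr₁²) − 1] = ½[√49.54 − 1] = 3.02.
y₂ = 3.02 × 0.0532 = 0.161 m.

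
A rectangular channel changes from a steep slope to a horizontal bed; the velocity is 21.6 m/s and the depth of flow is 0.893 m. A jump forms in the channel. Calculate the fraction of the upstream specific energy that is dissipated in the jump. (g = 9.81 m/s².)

Fr₁ = V₁/√(g·y₁) = 21.6/√(9.81×0.893) = 7.30.
Conjugate-depth relation: y₂/y₁ = ½[√(1 + 8Fr₁²) − 1] = ½[√427.1 − 1] = 9.83.
y₂ = 9.83 × 0.893 = 8.78 m.
E₁ = y₁ + V₁²/2g = 24.7 m. ΔE = (y₂ − y₁)³/(4y₁y₂) = 15.6 m. ΔE/E₁ = 15.6/24.7 = 0.634.

ΔE/E₁ = 0.634 (63.4%)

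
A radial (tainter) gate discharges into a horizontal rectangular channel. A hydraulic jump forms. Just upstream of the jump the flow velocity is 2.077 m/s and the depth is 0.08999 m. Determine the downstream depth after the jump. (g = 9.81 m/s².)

y₂ = 0.2399 m

Fr₁ = V₁/√(g·y₁) = 2.077/√(9.81×0.08999) = 2.211.
Bélanger equation: y₂/y₁ = ½[√(1 + 8Fr₁²) − 1] = ½[√40.093 − 1] = 2.666.
y₂ = 2.666 × 0.08999 = 0.2399 m.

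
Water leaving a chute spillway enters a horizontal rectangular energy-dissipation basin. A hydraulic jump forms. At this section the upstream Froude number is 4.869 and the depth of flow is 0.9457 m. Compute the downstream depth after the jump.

Fr₁ = 4.869 (given).
Bélanger equation: y₂/y₁ = ½[√(1 + 8Fr₁²) − 1] = ½[√190.66 − 1] = 6.404.
y₂ = 6.404 × 0.9457 = 6.056 m.

y₂ = 6.056 m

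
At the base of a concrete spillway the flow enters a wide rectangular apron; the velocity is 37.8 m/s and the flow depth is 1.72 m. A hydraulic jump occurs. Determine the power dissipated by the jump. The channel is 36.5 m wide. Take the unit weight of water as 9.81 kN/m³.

P = 1223150 kW

Fr₁ = V₁/√(g·y₁) = 37.8/√(9.81×1.72) = 9.20.
By Bélanger, y₂/y₁ = ½[√(1 + 8Fr₁²) − 1] = ½[√678.4 − 1] = 12.5.
y₂ = 12.5 × 1.72 = 21.5 m.
Head loss: ΔE = (y₂ − y₁)³/(4y₁y₂) = (21.5 − 1.72)³/(4×1.72×21.5) = 7786/148 = 52.5 m.
q = V₁·y₁ = 37.8 × 1.72 = 65.0 m²/s. Q = q·b = 65.0 × 36.5 = 2373 m³/s. P = γ·Q·ΔE = 9.81 × 2373 × 52.5 = 1223150 kW.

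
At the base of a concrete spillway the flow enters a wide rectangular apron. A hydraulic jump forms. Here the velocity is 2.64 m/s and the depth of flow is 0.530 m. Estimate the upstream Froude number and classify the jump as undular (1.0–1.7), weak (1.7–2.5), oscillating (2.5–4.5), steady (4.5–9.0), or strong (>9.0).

Fr₁ = V₁/√(g·y₁) = 2.64/√(9.81×0.530) = 1.16.
Fr₁ = 1.16 lies in the undular range.

Fr₁ = 1.16; undular jump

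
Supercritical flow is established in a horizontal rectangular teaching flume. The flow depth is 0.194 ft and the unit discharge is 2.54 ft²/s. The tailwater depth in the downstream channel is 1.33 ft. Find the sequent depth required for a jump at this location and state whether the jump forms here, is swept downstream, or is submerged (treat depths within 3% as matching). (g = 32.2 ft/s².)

V₁ = q/y₁ = 2.54/0.194 = 13.1 ft/s. Fr₁ = V₁/√(g·y₁) = 13.1/√(32.2×0.194) = 5.24.
By Bélanger, y₂/y₁ = ½[√(1 + 8Fr₁²) − 1] = ½[√220.5 − 1] = 6.93.
y₂ = 6.93 × 0.194 = 1.34 ft.
Tailwater y_tw = 1.33 ft: y_tw ≈ y₂, so the jump forms here.

y₂ = 1.34 ft; the jump forms here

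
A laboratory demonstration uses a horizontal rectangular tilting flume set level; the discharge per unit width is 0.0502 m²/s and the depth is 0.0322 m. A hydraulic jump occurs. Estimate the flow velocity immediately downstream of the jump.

V₁ = q/y₁ = 0.0502/0.0322 = 1.56 m/s. Fr₁ = V₁/√(g·y₁) = 1.56/√(9.81×0.0322) = 2.77.
From the momentum equation for a rectangular channel, y₂/y₁ = ½[√(1 + 8Fr₁²) − 1] = ½[√62.55 − 1] = 3.45.
y₂ = 3.45 × 0.0322 = 0.111 m.
V₂ = q/y₂ = 0.0502/0.111 = 0.451 m/s.

V₂ = 0.451 m/s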